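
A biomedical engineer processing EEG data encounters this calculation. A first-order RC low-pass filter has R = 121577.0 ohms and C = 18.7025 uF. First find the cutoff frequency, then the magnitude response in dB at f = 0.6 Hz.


Step 1 — cutoff frequency:
fc = 1 / (2*pi*R*C)
C = 18.7025 uF = 1.87025e-05 F
fc = 1 / (2*pi*121577.0*1.87025e-05)
   = 0.0699953 Hz

Step 2 — magnitude at f = 0.6 Hz:
|H(f)| = 1 / sqrt(1 + (f/fc)^2)
f/fc = 0.6 / 0.0699953 = 8.572004
|H| = 1 / sqrt(1 + 73.479253) = 0.115873
|H|_dB = 20*log10(0.115873) = -18.72 dB

fc = 0.0699953 Hz; |H(0.6 Hz)| = -18.72 dB


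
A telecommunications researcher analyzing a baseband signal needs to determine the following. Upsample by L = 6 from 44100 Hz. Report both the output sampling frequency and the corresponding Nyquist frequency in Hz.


Step 1 — output sample rate after interpolation by L:
fs_out = L * fs_in = 6 * 44100 = 264600 Hz

Step 2 — Nyquist frequency of the output stream:
f_Nyq = fs_out / 2 = 264600 / 2 = 132300.0 Hz

fs_out = 264600 Hz; f_Nyquist = 132300.0 Hz


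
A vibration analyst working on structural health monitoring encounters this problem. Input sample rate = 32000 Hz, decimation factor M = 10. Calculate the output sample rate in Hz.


Decimation reduces the sample rate:
fs_out = fs_in / M
       = 32000 / 10
       = 3200.0 Hz

3200.0 Hz


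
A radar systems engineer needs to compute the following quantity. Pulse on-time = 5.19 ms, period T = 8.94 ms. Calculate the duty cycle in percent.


Duty cycle as a percentage:
DC = (t_on / T) * 100
   = (5.19 / 8.94) * 100
   = 0.580537 * 100
   = 58.05 %

58.05 %


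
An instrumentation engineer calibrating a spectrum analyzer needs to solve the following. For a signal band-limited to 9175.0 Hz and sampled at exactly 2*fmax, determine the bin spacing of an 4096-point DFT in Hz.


Step 1 — Nyquist sampling rate:
fs = 2 * fmax = 2 * 9175.0 = 18350.0 Hz

Step 2 — DFT bin spacing:
df = fs / N = 18350.0 / 4096 = 4.48 Hz

4.48 Hz


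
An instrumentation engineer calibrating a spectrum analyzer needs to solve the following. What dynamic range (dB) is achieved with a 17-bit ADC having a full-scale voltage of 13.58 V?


Dynamic range from full-scale to LSB:
V_min = V_max / 2^bits = 13.58 / 2^17
DR = 20 * log10(V_max / V_min)
   = 20 * log10(2^17)
   = 20 * 17 * log10(2)
   = 102.35 dB

102.35 dB


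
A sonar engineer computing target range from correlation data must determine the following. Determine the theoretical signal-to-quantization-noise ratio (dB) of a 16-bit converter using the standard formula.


Theoretical SNR for a full-scale sinusoid:
SNR = 6.02 * N + 1.76
    = 6.02 * 16 + 1.76
    = 96.32 + 1.76
    = 98.08 dB

98.08 dB


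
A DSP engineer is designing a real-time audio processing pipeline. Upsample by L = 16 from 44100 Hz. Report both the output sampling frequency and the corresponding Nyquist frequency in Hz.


Step 1 — output sample rate after interpolation by L:
fs_out = L * fs_in = 16 * 44100 = 705600 Hz

Step 2 — Nyquist frequency of the output stream:
f_Nyq = fs_out / 2 = 705600 / 2 = 352800.0 Hz

fs_out = 705600 Hz; f_Nyquist = 352800.0 Hz


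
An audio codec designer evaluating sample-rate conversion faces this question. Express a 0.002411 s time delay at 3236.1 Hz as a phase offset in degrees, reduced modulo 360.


Phase shift from frequency and time delay:
phi = 360 * f * t_delay
    = 360 * 3236.1 * 0.002411
    = 2808.81 degrees
    mod 360 = 288.81 degrees

288.81 degrees


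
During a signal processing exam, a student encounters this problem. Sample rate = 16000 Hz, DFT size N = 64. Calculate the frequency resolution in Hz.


DFT frequency resolution:
df = fs / N
   = 16000 / 64
   = 250.0 Hz

250.0 Hz


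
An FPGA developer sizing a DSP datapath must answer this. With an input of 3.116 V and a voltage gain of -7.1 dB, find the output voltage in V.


Output voltage from dB gain:
V_out = V_in * 10^(gain_dB / 20)
      = 3.116 * 10^(-7.1 / 20)
      = 3.116 * 0.44157
      = 1.3759 V

1.3759 V


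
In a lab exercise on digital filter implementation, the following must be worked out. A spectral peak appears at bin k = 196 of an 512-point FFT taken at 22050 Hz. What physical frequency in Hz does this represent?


Frequency of DFT bin k:
f_k = k * fs / N
    = 196 * 22050 / 512
    = 4321800 / 512
    = 8441.016 Hz

8441.016 Hz


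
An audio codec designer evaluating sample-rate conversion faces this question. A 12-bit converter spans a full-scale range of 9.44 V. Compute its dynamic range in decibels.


Dynamic range from full-scale to LSB:
V_min = V_max / 2^bits = 9.44 / 2^12
DR = 20 * log10(V_max / V_min)
   = 20 * log10(2^12)
   = 20 * 12 * log10(2)
   = 72.25 dB

72.25 dB


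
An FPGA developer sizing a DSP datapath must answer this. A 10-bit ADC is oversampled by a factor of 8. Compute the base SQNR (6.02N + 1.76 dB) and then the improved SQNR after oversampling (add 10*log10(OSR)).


Step 1 — baseline SQNR at Nyquist:
SQNR_base = 6.02*N + 1.76
          = 6.02*10 + 1.76
          = 61.96 dB

Step 2 — oversampling processing gain:
G = 10*log10(OSR) = 10*log10(8) = 9.03 dB

Step 3 — total:
SQNR_total = 61.96 + 9.03 = 70.99 dB

Base SQNR = 61.96 dB; oversampled SQNR = 70.99 dB


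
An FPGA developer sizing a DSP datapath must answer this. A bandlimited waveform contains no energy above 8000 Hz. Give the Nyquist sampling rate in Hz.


The Nyquist rate is twice the maximum frequency component.
fs_min = 2 * fmax
      = 2 * 8000
      = 16000 Hz

16000


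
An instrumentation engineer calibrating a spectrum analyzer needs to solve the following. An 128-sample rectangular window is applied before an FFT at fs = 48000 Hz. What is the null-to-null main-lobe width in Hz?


Main lobe width for a rectangular window:
Width = 2 * fs / N
      = 2 * 48000 / 128
      = 96000 / 128
      = 750.0 Hz

750.0 Hz


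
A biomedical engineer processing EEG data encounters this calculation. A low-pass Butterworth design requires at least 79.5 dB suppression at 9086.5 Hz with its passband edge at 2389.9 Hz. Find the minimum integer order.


Butterworth filter order formula:
n = log10(10^(A/10) - 1) / (2 * log10(f_stop/f_pass))
10^(79.5/10) - 1 = 89125092.8134
f_stop/f_pass = 9086.5 / 2389.9 = 3.802
n = 6.8532 -> ceil = 7

7


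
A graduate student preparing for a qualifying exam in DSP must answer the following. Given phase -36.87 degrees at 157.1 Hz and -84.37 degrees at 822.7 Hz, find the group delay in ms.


Group delay from phase difference:
tau = -d(phi)/d(omega)
d(phi) = -47.5 deg = -0.829031 rad
d(omega) = 2*pi*(822.7 - 157.1) = 4182.0881 rad/s
tau = -(-0.829031) / 4182.0881
    = 0.1982 ms

0.1982 ms


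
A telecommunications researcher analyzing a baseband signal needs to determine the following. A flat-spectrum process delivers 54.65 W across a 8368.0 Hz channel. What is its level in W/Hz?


Power spectral density:
PSD = P / BW
    = 54.65 / 8368.0
    = 0.00653083 W/Hz

0.00653083 W/Hz


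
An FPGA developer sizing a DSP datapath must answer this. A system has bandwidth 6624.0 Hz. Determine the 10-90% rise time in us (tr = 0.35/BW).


Rise time from bandwidth relationship:
tr = 0.35 / BW
   = 0.35 / 6624.0
   = 5.283816425e-05 s
   = 52.8382 us

52.8382 us


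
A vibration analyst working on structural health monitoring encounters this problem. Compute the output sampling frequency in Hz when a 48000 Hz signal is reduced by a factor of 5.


Decimation reduces the sample rate:
fs_out = fs_in / M
       = 48000 / 5
       = 9600.0 Hz

9600.0 Hz


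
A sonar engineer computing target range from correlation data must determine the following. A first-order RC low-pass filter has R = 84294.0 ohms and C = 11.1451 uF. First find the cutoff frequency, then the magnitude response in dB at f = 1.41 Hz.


Step 1 — cutoff frequency:
fc = 1 / (2*pi*R*C)
C = 11.1451 uF = 1.11451e-05 F
fc = 1 / (2*pi*84294.0*1.11451e-05)
   = 0.16941 Hz

Step 2 — magnitude at f = 1.41 Hz:
|H(f)| = 1 / sqrt(1 + (f/fc)^2)
f/fc = 1.41 / 0.16941 = 8.323003
|H| = 1 / sqrt(1 + 69.272379) = 0.119291
|H|_dB = 20*log10(0.119291) = -18.47 dB

fc = 0.16941 Hz; |H(1.41 Hz)| = -18.47 dB


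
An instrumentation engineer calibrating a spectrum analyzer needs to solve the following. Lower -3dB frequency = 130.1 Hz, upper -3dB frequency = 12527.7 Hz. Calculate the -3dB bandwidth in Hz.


Bandwidth is the difference of -3dB frequencies:
BW = f_high - f_low
   = 12527.7 - 130.1
   = 12397.6 Hz

12397.6 Hz


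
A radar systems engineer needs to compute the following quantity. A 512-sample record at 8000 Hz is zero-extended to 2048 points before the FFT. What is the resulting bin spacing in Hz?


Frequency resolution after zero-padding:
N_padded = 512 * 4 = 2048
df = fs / N_padded
   = 8000 / 2048
   = 3.9062 Hz

3.9062 Hz


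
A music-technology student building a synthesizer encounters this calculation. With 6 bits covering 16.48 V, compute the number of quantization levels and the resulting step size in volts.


Step 1 — number of quantization levels:
L = 2^N = 2^6 = 64

Step 2 — LSB step size:
delta = Vfs / L
      = 16.48 / 64
      = 0.2575 V

Levels = 64; step size = 0.2575 V


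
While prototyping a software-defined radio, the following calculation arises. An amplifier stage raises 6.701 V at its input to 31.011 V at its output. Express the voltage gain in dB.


Voltage gain in dB:
G = 20 * log10(Vout / Vin)
  = 20 * log10(31.011 / 6.701)
  = 20 * log10(4.627817)
  = 20 * 0.665376
  = 13.31 dB

13.31 dB


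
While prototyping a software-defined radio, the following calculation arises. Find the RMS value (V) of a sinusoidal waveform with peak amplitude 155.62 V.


RMS voltage for a sinusoidal waveform:
V_rms = V_peak / sqrt(2)
      = 155.62 / 1.414214
      = 110.04 V

110.04 V


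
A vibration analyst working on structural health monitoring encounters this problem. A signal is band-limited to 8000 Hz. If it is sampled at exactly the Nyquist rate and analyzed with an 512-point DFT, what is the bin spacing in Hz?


Step 1 — Nyquist sampling rate:
fs = 2 * fmax = 2 * 8000 = 16000 Hz

Step 2 — DFT bin spacing:
df = fs / N = 16000 / 512 = 31.25 Hz

31.25 Hz


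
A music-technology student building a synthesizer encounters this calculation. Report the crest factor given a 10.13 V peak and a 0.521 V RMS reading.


Crest factor is the ratio of peak to RMS:
CF = V_peak / V_rms
   = 10.13 / 0.521
   = 19.4434

19.4434


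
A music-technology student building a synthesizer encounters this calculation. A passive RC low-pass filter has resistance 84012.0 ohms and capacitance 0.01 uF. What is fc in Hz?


Cutoff frequency of a first-order RC filter:
fc = 1 / (2 * pi * R * C)
C = 0.01 uF = 1e-08 F
fc = 1 / (2 * pi * 84012.0 * 1e-08)
   = 1 / 0.0052786296402677
   = 189.443107 Hz

189.443107 Hz


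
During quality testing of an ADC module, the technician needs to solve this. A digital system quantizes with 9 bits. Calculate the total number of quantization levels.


Number of quantization levels = 2^N
= 2^9
= 512

512


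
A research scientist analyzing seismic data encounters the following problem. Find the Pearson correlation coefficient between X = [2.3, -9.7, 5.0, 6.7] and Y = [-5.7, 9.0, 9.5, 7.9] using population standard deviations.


Pearson correlation coefficient (population):
r = cov(X,Y) / (std(X) * std(Y))
Mean X = 1.075, Mean Y = 5.175
Cov(X,Y) = -5.558125
Std(X) = 6.415752, Std(Y) = 6.305305
r = -0.1374

-0.1374


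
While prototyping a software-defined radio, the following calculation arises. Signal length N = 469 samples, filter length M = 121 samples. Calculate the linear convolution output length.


Linear convolution output length:
L = N + M - 1
  = 469 + 121 - 1
  = 589 samples

589


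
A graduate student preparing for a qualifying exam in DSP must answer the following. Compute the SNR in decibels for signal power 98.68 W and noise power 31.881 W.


SNR in decibels:
SNR = 10 * log10(Ps / Pn)
    = 10 * log10(98.68 / 31.881)
    = 10 * log10(3.0953)
    = 10 * 0.4907
    = 4.91 dB

4.91 dB


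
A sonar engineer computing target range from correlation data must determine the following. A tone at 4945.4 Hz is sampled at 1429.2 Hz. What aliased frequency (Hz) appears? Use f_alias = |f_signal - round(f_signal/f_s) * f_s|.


Compute the nearest integer multiple of fs to the signal:
n = round(4945.4 / 1429.2) = 3
f_alias = |4945.4 - 3 * 1429.2|
        = |4945.4 - 4287.6|
        = 657.8 Hz

657.8


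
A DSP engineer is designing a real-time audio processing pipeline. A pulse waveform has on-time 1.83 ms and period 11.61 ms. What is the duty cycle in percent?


Duty cycle as a percentage:
DC = (t_on / T) * 100
   = (1.83 / 11.61) * 100
   = 0.157623 * 100
   = 15.76 %

15.76 %


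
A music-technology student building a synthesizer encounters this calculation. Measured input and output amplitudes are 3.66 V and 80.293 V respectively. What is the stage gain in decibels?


Voltage gain in dB:
G = 20 * log10(Vout / Vin)
  = 20 * log10(80.293 / 3.66)
  = 20 * log10(21.937978)
  = 20 * 1.341197
  = 26.82 dB

26.82 dB


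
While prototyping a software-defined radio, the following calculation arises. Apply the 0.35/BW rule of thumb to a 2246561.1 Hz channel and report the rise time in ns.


Rise time from bandwidth relationship:
tr = 0.35 / BW
   = 0.35 / 2246561.1
   = 1.557936706e-07 s
   = 155.7937 ns

155.7937 ns


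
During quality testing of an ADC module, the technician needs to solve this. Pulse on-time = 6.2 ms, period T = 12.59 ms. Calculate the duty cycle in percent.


Duty cycle as a percentage:
DC = (t_on / T) * 100
   = (6.2 / 12.59) * 100
   = 0.492454 * 100
   = 49.25 %

49.25 %


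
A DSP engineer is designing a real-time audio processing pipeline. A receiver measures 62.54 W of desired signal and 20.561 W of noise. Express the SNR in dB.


SNR in decibels:
SNR = 10 * log10(Ps / Pn)
    = 10 * log10(62.54 / 20.561)
    = 10 * log10(3.0417)
    = 10 * 0.4831
    = 4.83 dB

4.83 dB


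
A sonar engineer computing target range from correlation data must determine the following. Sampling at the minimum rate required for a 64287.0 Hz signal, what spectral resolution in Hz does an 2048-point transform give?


Step 1 — Nyquist sampling rate:
fs = 2 * fmax = 2 * 64287.0 = 128574.0 Hz

Step 2 — DFT bin spacing:
df = fs / N = 128574.0 / 2048 = 62.7803 Hz

62.7803 Hz


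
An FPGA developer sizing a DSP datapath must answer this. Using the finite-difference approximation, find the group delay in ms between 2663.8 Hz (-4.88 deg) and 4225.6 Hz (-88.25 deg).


Group delay from phase difference:
tau = -d(phi)/d(omega)
d(phi) = -83.37 deg = -1.455081 rad
d(omega) = 2*pi*(4225.6 - 2663.8) = 9813.0788 rad/s
tau = -(-1.455081) / 9813.0788
    = 0.1483 ms

0.1483 ms


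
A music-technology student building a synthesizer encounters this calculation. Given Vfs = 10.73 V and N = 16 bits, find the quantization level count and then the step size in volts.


Step 1 — number of quantization levels:
L = 2^N = 2^16 = 65536

Step 2 — LSB step size:
delta = Vfs / L
      = 10.73 / 65536
      = 0.00016373 V

Levels = 65536; step size = 0.00016373 V


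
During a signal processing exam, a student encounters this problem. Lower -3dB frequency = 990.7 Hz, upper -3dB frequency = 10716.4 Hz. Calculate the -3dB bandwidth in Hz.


Bandwidth is the difference of -3dB frequencies:
BW = f_high - f_low
   = 10716.4 - 990.7
   = 9725.7 Hz

9725.7 Hz


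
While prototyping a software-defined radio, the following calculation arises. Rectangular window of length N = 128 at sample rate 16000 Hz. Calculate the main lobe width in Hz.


Main lobe width for a rectangular window:
Width = 2 * fs / N
      = 2 * 16000 / 128
      = 32000 / 128
      = 250.0 Hz

250.0 Hz


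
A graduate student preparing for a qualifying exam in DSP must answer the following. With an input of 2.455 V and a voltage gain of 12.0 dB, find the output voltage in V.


Output voltage from dB gain:
V_out = V_in * 10^(gain_dB / 20)
      = 2.455 * 10^(12.0 / 20)
      = 2.455 * 3.981072
      = 9.7735 V

9.7735 V


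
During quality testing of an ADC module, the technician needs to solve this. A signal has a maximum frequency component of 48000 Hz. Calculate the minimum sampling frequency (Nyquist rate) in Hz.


The Nyquist rate is twice the maximum frequency component.
fs_min = 2 * fmax
      = 2 * 48000
      = 96000 Hz

96000


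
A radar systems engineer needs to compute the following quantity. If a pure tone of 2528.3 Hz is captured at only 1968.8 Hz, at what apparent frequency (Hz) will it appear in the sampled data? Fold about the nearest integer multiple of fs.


Compute the nearest integer multiple of fs to the signal:
n = round(2528.3 / 1968.8) = 1
f_alias = |2528.3 - 1 * 1968.8|
        = |2528.3 - 1968.8|
        = 559.5 Hz

559.5


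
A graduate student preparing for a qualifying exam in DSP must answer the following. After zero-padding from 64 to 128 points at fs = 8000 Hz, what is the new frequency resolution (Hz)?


Frequency resolution after zero-padding:
N_padded = 64 * 2 = 128
df = fs / N_padded
   = 8000 / 128
   = 62.5 Hz

62.5 Hz


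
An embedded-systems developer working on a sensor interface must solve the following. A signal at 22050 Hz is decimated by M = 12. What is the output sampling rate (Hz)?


Decimation reduces the sample rate:
fs_out = fs_in / M
       = 22050 / 12
       = 1837.5 Hz

1837.5 Hz


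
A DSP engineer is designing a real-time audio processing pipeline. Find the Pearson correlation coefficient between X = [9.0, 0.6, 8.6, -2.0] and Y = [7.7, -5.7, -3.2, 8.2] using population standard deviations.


Pearson correlation coefficient (population):
r = cov(X,Y) / (std(X) * std(Y))
Mean X = 4.05, Mean Y = 1.75
Cov(X,Y) = -1.5975
Std(X) = 4.840196, Std(Y) = 6.265182
r = -0.0527

-0.0527


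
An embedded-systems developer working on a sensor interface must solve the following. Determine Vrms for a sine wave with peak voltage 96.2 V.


RMS voltage for a sinusoidal waveform:
V_rms = V_peak / sqrt(2)
      = 96.2 / 1.414214
      = 68.024 V

68.024 V


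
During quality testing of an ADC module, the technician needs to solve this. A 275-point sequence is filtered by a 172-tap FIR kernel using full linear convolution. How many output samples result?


Linear convolution output length:
L = N + M - 1
  = 275 + 172 - 1
  = 446 samples

446


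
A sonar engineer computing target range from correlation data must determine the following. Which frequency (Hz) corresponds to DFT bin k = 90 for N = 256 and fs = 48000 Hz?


Frequency of DFT bin k:
f_k = k * fs / N
    = 90 * 48000 / 256
    = 4320000 / 256
    = 16875.0 Hz

16875.0 Hz


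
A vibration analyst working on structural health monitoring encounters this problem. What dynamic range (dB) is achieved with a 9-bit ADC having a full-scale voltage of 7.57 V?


Dynamic range from full-scale to LSB:
V_min = V_max / 2^bits = 7.57 / 2^9
DR = 20 * log10(V_max / V_min)
   = 20 * log10(2^9)
   = 20 * 9 * log10(2)
   = 54.19 dB

54.19 dB


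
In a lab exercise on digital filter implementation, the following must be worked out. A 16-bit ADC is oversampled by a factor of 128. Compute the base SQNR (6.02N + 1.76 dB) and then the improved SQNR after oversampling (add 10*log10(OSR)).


Step 1 — baseline SQNR at Nyquist:
SQNR_base = 6.02*N + 1.76
          = 6.02*16 + 1.76
          = 98.08 dB

Step 2 — oversampling processing gain:
G = 10*log10(OSR) = 10*log10(128) = 21.07 dB

Step 3 — total:
SQNR_total = 98.08 + 21.07 = 119.15 dB

Base SQNR = 98.08 dB; oversampled SQNR = 119.15 dB


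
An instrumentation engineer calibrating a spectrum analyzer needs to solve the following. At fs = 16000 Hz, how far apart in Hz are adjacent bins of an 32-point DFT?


DFT frequency resolution:
df = fs / N
   = 16000 / 32
   = 500.0 Hz

500.0 Hz


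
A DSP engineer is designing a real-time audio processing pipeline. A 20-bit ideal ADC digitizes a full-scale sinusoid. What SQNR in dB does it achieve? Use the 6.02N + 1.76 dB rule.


Theoretical SNR for a full-scale sinusoid:
SNR = 6.02 * N + 1.76
    = 6.02 * 20 + 1.76
    = 120.4 + 1.76
    = 122.16 dB

122.16 dB


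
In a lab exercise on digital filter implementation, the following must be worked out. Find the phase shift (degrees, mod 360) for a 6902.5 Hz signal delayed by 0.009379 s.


Phase shift from frequency and time delay:
phi = 360 * f * t_delay
    = 360 * 6902.5 * 0.009379
    = 23305.88 degrees
    mod 360 = 265.88 degrees

265.88 degrees


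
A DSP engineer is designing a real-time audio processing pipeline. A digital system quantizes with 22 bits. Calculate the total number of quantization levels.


Number of quantization levels = 2^N
= 2^22
= 4194304

4194304


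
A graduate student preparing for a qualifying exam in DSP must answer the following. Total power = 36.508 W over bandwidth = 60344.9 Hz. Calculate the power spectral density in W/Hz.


Power spectral density:
PSD = P / BW
    = 36.508 / 60344.9
    = 0.00060499 W/Hz

0.00060499 W/Hz


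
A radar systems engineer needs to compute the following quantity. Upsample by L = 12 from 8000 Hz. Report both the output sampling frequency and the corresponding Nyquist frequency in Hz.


Step 1 — output sample rate after interpolation by L:
fs_out = L * fs_in = 12 * 8000 = 96000 Hz

Step 2 — Nyquist frequency of the output stream:
f_Nyq = fs_out / 2 = 96000 / 2 = 48000.0 Hz

fs_out = 96000 Hz; f_Nyquist = 48000.0 Hz


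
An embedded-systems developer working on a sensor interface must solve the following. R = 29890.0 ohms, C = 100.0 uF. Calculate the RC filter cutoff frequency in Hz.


Cutoff frequency of a first-order RC filter:
fc = 1 / (2 * pi * R * C)
C = 100.0 uF = 0.0001 F
fc = 1 / (2 * pi * 29890.0 * 0.0001)
   = 1 / 18.78044088316
   = 0.053247 Hz

0.053247 Hz


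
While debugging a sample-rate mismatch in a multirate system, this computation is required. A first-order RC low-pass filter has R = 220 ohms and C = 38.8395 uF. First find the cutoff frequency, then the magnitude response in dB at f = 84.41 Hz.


Step 1 — cutoff frequency:
fc = 1 / (2*pi*R*C)
C = 38.8395 uF = 3.88395e-05 F
fc = 1 / (2*pi*220*3.88395e-05)
   = 18.6262 Hz

Step 2 — magnitude at f = 84.41 Hz:
|H(f)| = 1 / sqrt(1 + (f/fc)^2)
f/fc = 84.41 / 18.6262 = 4.531789
|H| = 1 / sqrt(1 + 20.537112) = 0.2154797
|H|_dB = 20*log10(0.2154797) = -13.33 dB

fc = 18.6262 Hz; |H(84.41 Hz)| = -13.33 dB


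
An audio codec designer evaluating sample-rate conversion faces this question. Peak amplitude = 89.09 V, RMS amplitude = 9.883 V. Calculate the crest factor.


Crest factor is the ratio of peak to RMS:
CF = V_peak / V_rms
   = 89.09 / 9.883
   = 9.0145

9.0145


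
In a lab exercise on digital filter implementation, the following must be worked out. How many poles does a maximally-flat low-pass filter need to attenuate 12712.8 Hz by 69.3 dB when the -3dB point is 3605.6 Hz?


Butterworth filter order formula:
n = log10(10^(A/10) - 1) / (2 * log10(f_stop/f_pass))
10^(69.3/10) - 1 = 8511379.382
f_stop/f_pass = 12712.8 / 3605.6 = 3.5258
n = 6.3315 -> ceil = 7

7


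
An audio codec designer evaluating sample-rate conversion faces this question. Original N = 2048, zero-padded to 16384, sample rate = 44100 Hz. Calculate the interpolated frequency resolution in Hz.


Frequency resolution after zero-padding:
N_padded = 2048 * 8 = 16384
df = fs / N_padded
   = 44100 / 16384
   = 2.6917 Hz

2.6917 Hz


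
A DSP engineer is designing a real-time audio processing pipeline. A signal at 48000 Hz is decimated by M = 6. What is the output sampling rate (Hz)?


Decimation reduces the sample rate:
fs_out = fs_in / M
       = 48000 / 6
       = 8000.0 Hz

8000.0 Hz


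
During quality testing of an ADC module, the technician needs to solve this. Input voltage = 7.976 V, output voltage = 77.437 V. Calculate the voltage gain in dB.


Voltage gain in dB:
G = 20 * log10(Vout / Vin)
  = 20 * log10(77.437 / 7.976)
  = 20 * log10(9.708751)
  = 20 * 0.987163
  = 19.74 dB

19.74 dB


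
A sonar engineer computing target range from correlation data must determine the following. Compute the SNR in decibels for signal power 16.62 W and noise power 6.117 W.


SNR in decibels:
SNR = 10 * log10(Ps / Pn)
    = 10 * log10(16.62 / 6.117)
    = 10 * log10(2.717)
    = 10 * 0.4341
    = 4.34 dB

4.34 dB


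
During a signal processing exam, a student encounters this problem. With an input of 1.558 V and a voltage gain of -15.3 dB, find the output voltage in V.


Output voltage from dB gain:
V_out = V_in * 10^(gain_dB / 20)
      = 1.558 * 10^(-15.3 / 20)
      = 1.558 * 0.171791
      = 0.2677 V

0.2677 V


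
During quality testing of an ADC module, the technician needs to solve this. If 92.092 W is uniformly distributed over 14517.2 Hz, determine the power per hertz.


Power spectral density:
PSD = P / BW
    = 92.092 / 14517.2
    = 0.00634365 W/Hz

0.00634365 W/Hz


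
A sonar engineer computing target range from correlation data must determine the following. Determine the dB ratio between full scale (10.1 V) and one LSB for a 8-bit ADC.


Dynamic range from full-scale to LSB:
V_min = V_max / 2^bits = 10.1 / 2^8
DR = 20 * log10(V_max / V_min)
   = 20 * log10(2^8)
   = 20 * 8 * log10(2)
   = 48.16 dB

48.16 dB


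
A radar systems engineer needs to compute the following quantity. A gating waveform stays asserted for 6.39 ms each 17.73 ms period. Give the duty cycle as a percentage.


Duty cycle as a percentage:
DC = (t_on / T) * 100
   = (6.39 / 17.73) * 100
   = 0.360406 * 100
   = 36.04 %

36.04 %


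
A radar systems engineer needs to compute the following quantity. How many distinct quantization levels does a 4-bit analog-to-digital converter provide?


Number of quantization levels = 2^N
= 2^4
= 16

16


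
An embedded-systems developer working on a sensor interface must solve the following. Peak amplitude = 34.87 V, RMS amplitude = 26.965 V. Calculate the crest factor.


Crest factor is the ratio of peak to RMS:
CF = V_peak / V_rms
   = 34.87 / 26.965
   = 1.2932

1.2932


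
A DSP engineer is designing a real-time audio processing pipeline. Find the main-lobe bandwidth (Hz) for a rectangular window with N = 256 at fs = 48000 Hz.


Main lobe width for a rectangular window:
Width = 2 * fs / N
      = 2 * 48000 / 256
      = 96000 / 256
      = 375.0 Hz

375.0 Hz


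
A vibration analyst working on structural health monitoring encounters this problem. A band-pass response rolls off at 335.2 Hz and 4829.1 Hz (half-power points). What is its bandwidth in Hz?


Bandwidth is the difference of -3dB frequencies:
BW = f_high - f_low
   = 4829.1 - 335.2
   = 4493.9 Hz

4493.9 Hz


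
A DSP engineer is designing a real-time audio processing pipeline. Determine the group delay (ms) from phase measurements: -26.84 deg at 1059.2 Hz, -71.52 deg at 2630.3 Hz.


Group delay from phase difference:
tau = -d(phi)/d(omega)
d(phi) = -44.68 deg = -0.779813 rad
d(omega) = 2*pi*(2630.3 - 1059.2) = 9871.5124 rad/s
tau = -(-0.779813) / 9871.5124
    = 0.079 ms

0.079 ms


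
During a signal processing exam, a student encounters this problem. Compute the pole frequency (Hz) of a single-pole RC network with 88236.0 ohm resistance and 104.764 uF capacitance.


Cutoff frequency of a first-order RC filter:
fc = 1 / (2 * pi * R * C)
C = 104.764 uF = 0.000104764 F
fc = 1 / (2 * pi * 88236.0 * 0.000104764)
   = 1 / 58.081490429503
   = 0.017217 Hz

0.017217 Hz


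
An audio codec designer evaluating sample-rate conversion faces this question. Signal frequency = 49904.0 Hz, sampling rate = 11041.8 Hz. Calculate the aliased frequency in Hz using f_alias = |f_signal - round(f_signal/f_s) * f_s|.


Compute the nearest integer multiple of fs to the signal:
n = round(49904.0 / 11041.8) = 5
f_alias = |49904.0 - 5 * 11041.8|
        = |49904.0 - 55209.0|
        = 5305.0 Hz

5305.0


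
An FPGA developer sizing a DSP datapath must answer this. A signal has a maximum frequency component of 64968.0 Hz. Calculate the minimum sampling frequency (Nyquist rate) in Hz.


The Nyquist rate is twice the maximum frequency component.
fs_min = 2 * fmax
      = 2 * 64968.0
      = 129936.0 Hz

129936.0


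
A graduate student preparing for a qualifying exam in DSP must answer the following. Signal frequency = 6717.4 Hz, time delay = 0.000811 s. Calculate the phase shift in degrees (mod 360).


Phase shift from frequency and time delay:
phi = 360 * f * t_delay
    = 360 * 6717.4 * 0.000811
    = 1961.21 degrees
    mod 360 = 161.21 degrees

161.21 degrees


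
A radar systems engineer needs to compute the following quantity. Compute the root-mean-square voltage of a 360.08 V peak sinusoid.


RMS voltage for a sinusoidal waveform:
V_rms = V_peak / sqrt(2)
      = 360.08 / 1.414214
      = 254.615 V

254.615 V


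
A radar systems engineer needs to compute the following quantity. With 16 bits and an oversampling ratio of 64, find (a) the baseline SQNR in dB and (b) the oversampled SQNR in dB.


Step 1 — baseline SQNR at Nyquist:
SQNR_base = 6.02*N + 1.76
          = 6.02*16 + 1.76
          = 98.08 dB

Step 2 — oversampling processing gain:
G = 10*log10(OSR) = 10*log10(64) = 18.06 dB

Step 3 — total:
SQNR_total = 98.08 + 18.06 = 116.14 dB

Base SQNR = 98.08 dB; oversampled SQNR = 116.14 dB


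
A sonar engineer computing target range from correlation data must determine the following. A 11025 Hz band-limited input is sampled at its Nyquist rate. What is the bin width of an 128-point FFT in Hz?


Step 1 — Nyquist sampling rate:
fs = 2 * fmax = 2 * 11025 = 22050 Hz

Step 2 — DFT bin spacing:
df = fs / N = 22050 / 128 = 172.2656 Hz

172.2656 Hz


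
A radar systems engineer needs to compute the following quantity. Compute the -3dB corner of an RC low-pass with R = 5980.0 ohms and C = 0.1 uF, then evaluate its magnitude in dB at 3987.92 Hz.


Step 1 — cutoff frequency:
fc = 1 / (2*pi*R*C)
C = 0.1 uF = 1e-07 F
fc = 1 / (2*pi*5980.0*1e-07)
   = 266.145 Hz

Step 2 — magnitude at f = 3987.92 Hz:
|H(f)| = 1 / sqrt(1 + (f/fc)^2)
f/fc = 3987.92 / 266.145 = 14.984012
|H| = 1 / sqrt(1 + 224.520616) = 0.0665897
|H|_dB = 20*log10(0.0665897) = -23.53 dB

fc = 266.145 Hz; |H(3987.92 Hz)| = -23.53 dB


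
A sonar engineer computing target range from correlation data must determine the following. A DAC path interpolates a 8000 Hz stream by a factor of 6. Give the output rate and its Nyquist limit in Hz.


Step 1 — output sample rate after interpolation by L:
fs_out = L * fs_in = 6 * 8000 = 48000 Hz

Step 2 — Nyquist frequency of the output stream:
f_Nyq = fs_out / 2 = 48000 / 2 = 24000.0 Hz

fs_out = 48000 Hz; f_Nyquist = 24000.0 Hz


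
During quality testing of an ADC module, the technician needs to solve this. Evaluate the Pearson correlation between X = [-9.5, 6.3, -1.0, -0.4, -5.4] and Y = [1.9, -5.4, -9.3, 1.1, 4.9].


Pearson correlation coefficient (population):
r = cov(X,Y) / (std(X) * std(Y))
Mean X = -2.0, Mean Y = -1.36
Cov(X,Y) = -16.654
Std(X) = 5.296414, Std(Y) = 5.200615
r = -0.6046

-0.6046


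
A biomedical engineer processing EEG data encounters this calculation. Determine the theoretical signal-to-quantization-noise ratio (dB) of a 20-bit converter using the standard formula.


Theoretical SNR for a full-scale sinusoid:
SNR = 6.02 * N + 1.76
    = 6.02 * 20 + 1.76
    = 120.4 + 1.76
    = 122.16 dB

122.16 dB


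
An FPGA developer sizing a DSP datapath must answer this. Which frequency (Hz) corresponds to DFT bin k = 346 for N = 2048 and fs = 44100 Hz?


Frequency of DFT bin k:
f_k = k * fs / N
    = 346 * 44100 / 2048
    = 15258600 / 2048
    = 7450.488 Hz

7450.488 Hz


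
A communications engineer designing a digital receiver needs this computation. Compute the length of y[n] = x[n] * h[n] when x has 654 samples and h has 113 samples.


Linear convolution output length:
L = N + M - 1
  = 654 + 113 - 1
  = 766 samples

766


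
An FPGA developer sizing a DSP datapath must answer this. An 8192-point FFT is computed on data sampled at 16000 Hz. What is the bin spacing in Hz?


DFT frequency resolution:
df = fs / N
   = 16000 / 8192
   = 1.9531 Hz

1.9531 Hz


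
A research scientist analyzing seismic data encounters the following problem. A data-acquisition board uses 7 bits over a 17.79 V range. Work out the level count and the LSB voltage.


Step 1 — number of quantization levels:
L = 2^N = 2^7 = 128

Step 2 — LSB step size:
delta = Vfs / L
      = 17.79 / 128
      = 0.13898437 V

Levels = 128; step size = 0.13898437 V


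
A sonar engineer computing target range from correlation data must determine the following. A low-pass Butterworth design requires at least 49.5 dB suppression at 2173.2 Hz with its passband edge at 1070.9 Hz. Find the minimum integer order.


Butterworth filter order formula:
n = log10(10^(A/10) - 1) / (2 * log10(f_stop/f_pass))
10^(49.5/10) - 1 = 89124.0938
f_stop/f_pass = 2173.2 / 1070.9 = 2.0293
n = 8.0527 -> ceil = 9

9


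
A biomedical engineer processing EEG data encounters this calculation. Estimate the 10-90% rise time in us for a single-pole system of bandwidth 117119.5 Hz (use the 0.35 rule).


Rise time from bandwidth relationship:
tr = 0.35 / BW
   = 0.35 / 117119.5
   = 2.988400736e-06 s
   = 2.9884 us

2.9884 us


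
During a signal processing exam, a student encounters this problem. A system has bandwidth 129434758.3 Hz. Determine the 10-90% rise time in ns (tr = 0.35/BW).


Rise time from bandwidth relationship:
tr = 0.35 / BW
   = 0.35 / 129434758.3
   = 2.704065002e-09 s
   = 2.7041 ns

2.7041 ns


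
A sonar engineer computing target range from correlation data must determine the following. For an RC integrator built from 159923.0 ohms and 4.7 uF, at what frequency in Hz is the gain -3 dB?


Cutoff frequency of a first-order RC filter:
fc = 1 / (2 * pi * R * C)
C = 4.7 uF = 4.7e-06 F
fc = 1 / (2 * pi * 159923.0 * 4.7e-06)
   = 1 / 4.7226814662364
   = 0.211744 Hz

0.211744 Hz


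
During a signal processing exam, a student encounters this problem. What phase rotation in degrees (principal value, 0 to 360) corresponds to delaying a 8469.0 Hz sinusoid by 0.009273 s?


Phase shift from frequency and time delay:
phi = 360 * f * t_delay
    = 360 * 8469.0 * 0.009273
    = 28271.89 degrees
    mod 360 = 191.89 degrees

191.89 degrees


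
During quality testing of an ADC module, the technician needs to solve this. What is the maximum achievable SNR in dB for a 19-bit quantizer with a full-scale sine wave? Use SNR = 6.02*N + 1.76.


Theoretical SNR for a full-scale sinusoid:
SNR = 6.02 * N + 1.76
    = 6.02 * 19 + 1.76
    = 114.38 + 1.76
    = 116.14 dB

116.14 dB


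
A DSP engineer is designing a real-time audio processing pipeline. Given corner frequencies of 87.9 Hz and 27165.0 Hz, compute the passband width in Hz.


Bandwidth is the difference of -3dB frequencies:
BW = f_high - f_low
   = 27165.0 - 87.9
   = 27077.1 Hz

27077.1 Hz


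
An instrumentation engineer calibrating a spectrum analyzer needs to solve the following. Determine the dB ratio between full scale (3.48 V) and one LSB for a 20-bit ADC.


Dynamic range from full-scale to LSB:
V_min = V_max / 2^bits = 3.48 / 2^20
DR = 20 * log10(V_max / V_min)
   = 20 * log10(2^20)
   = 20 * 20 * log10(2)
   = 120.41 dB

120.41 dB


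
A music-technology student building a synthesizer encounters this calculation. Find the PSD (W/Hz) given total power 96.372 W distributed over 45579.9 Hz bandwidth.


Power spectral density:
PSD = P / BW
    = 96.372 / 45579.9
    = 0.00211435 W/Hz

0.00211435 W/Hz


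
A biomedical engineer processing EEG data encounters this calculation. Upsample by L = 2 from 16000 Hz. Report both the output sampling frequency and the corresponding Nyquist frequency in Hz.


Step 1 — output sample rate after interpolation by L:
fs_out = L * fs_in = 2 * 16000 = 32000 Hz

Step 2 — Nyquist frequency of the output stream:
f_Nyq = fs_out / 2 = 32000 / 2 = 16000.0 Hz

fs_out = 32000 Hz; f_Nyquist = 16000.0 Hz


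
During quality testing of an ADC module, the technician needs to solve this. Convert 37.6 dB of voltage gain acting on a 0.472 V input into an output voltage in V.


Output voltage from dB gain:
V_out = V_in * 10^(gain_dB / 20)
      = 0.472 * 10^(37.6 / 20)
      = 0.472 * 75.857758
      = 35.8049 V

35.8049 V


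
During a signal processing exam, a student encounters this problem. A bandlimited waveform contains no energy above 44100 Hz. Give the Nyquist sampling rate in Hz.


The Nyquist rate is twice the maximum frequency component.
fs_min = 2 * fmax
      = 2 * 44100
      = 88200 Hz

88200


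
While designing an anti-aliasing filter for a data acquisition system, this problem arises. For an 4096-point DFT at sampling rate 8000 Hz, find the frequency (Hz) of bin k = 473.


Frequency of DFT bin k:
f_k = k * fs / N
    = 473 * 8000 / 4096
    = 3784000 / 4096
    = 923.828 Hz

923.828 Hz


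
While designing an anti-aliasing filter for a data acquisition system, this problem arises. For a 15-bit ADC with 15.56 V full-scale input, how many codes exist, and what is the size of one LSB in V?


Step 1 — number of quantization levels:
L = 2^N = 2^15 = 32768

Step 2 — LSB step size:
delta = Vfs / L
      = 15.56 / 32768
      = 0.00047485 V

Levels = 32768; step size = 0.00047485 V


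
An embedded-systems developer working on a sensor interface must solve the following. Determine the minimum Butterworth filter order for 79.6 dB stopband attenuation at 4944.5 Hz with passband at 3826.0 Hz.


Butterworth filter order formula:
n = log10(10^(A/10) - 1) / (2 * log10(f_stop/f_pass))
10^(79.6/10) - 1 = 91201082.9356
f_stop/f_pass = 4944.5 / 3826.0 = 1.2923
n = 35.7344 -> ceil = 36

36


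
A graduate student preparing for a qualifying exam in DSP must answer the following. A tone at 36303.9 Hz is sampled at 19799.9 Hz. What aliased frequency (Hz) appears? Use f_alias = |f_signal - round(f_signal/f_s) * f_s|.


Compute the nearest integer multiple of fs to the signal:
n = round(36303.9 / 19799.9) = 2
f_alias = |36303.9 - 2 * 19799.9|
        = |36303.9 - 39599.8|
        = 3295.9 Hz

3295.9


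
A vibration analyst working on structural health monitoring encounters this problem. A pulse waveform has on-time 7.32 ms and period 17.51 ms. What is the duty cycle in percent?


Duty cycle as a percentage:
DC = (t_on / T) * 100
   = (7.32 / 17.51) * 100
   = 0.418047 * 100
   = 41.8 %

41.8 %


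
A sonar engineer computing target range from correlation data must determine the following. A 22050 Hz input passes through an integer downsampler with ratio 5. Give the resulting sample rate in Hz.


Decimation reduces the sample rate:
fs_out = fs_in / M
       = 22050 / 5
       = 4410.0 Hz

4410.0 Hz


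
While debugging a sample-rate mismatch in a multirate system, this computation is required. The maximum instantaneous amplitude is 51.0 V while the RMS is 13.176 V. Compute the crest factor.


Crest factor is the ratio of peak to RMS:
CF = V_peak / V_rms
   = 51.0 / 13.176
   = 3.8707

3.8707


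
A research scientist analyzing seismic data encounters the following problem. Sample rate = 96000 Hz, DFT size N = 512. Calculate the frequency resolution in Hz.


DFT frequency resolution:
df = fs / N
   = 96000 / 512
   = 187.5 Hz

187.5 Hz


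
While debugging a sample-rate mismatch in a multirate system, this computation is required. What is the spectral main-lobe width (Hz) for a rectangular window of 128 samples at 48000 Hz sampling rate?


Main lobe width for a rectangular window:
Width = 2 * fs / N
      = 2 * 48000 / 128
      = 96000 / 128
      = 750.0 Hz

750.0 Hz
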